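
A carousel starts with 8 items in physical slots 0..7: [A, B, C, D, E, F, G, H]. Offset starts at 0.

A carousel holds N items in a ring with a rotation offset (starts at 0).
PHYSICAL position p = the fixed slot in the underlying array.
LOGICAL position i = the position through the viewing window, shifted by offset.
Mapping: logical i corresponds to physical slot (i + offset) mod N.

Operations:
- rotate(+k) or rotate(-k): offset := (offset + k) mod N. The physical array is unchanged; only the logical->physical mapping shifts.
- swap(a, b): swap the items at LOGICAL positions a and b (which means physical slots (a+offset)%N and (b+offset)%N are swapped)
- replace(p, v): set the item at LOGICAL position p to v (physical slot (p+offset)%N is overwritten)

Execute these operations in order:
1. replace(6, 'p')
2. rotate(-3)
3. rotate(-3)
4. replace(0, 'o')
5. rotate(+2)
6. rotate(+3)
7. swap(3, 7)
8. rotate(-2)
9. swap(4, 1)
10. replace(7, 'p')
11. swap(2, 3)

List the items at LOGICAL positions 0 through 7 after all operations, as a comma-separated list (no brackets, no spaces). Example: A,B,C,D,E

Answer: F,B,A,H,o,p,D,p

Derivation:
After op 1 (replace(6, 'p')): offset=0, physical=[A,B,C,D,E,F,p,H], logical=[A,B,C,D,E,F,p,H]
After op 2 (rotate(-3)): offset=5, physical=[A,B,C,D,E,F,p,H], logical=[F,p,H,A,B,C,D,E]
After op 3 (rotate(-3)): offset=2, physical=[A,B,C,D,E,F,p,H], logical=[C,D,E,F,p,H,A,B]
After op 4 (replace(0, 'o')): offset=2, physical=[A,B,o,D,E,F,p,H], logical=[o,D,E,F,p,H,A,B]
After op 5 (rotate(+2)): offset=4, physical=[A,B,o,D,E,F,p,H], logical=[E,F,p,H,A,B,o,D]
After op 6 (rotate(+3)): offset=7, physical=[A,B,o,D,E,F,p,H], logical=[H,A,B,o,D,E,F,p]
After op 7 (swap(3, 7)): offset=7, physical=[A,B,p,D,E,F,o,H], logical=[H,A,B,p,D,E,F,o]
After op 8 (rotate(-2)): offset=5, physical=[A,B,p,D,E,F,o,H], logical=[F,o,H,A,B,p,D,E]
After op 9 (swap(4, 1)): offset=5, physical=[A,o,p,D,E,F,B,H], logical=[F,B,H,A,o,p,D,E]
After op 10 (replace(7, 'p')): offset=5, physical=[A,o,p,D,p,F,B,H], logical=[F,B,H,A,o,p,D,p]
After op 11 (swap(2, 3)): offset=5, physical=[H,o,p,D,p,F,B,A], logical=[F,B,A,H,o,p,D,p]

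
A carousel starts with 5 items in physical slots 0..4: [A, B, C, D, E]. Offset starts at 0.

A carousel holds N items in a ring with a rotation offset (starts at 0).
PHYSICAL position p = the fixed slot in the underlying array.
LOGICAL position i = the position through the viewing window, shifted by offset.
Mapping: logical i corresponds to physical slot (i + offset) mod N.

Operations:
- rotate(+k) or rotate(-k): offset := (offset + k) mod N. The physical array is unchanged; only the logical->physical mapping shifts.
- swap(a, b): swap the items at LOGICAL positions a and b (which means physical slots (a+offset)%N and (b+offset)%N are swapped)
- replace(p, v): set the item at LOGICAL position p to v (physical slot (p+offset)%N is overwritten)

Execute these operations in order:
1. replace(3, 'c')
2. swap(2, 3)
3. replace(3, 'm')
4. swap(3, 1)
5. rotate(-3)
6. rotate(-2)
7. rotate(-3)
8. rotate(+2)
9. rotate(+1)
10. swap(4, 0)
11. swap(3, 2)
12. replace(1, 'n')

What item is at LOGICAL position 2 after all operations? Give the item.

Answer: B

Derivation:
After op 1 (replace(3, 'c')): offset=0, physical=[A,B,C,c,E], logical=[A,B,C,c,E]
After op 2 (swap(2, 3)): offset=0, physical=[A,B,c,C,E], logical=[A,B,c,C,E]
After op 3 (replace(3, 'm')): offset=0, physical=[A,B,c,m,E], logical=[A,B,c,m,E]
After op 4 (swap(3, 1)): offset=0, physical=[A,m,c,B,E], logical=[A,m,c,B,E]
After op 5 (rotate(-3)): offset=2, physical=[A,m,c,B,E], logical=[c,B,E,A,m]
After op 6 (rotate(-2)): offset=0, physical=[A,m,c,B,E], logical=[A,m,c,B,E]
After op 7 (rotate(-3)): offset=2, physical=[A,m,c,B,E], logical=[c,B,E,A,m]
After op 8 (rotate(+2)): offset=4, physical=[A,m,c,B,E], logical=[E,A,m,c,B]
After op 9 (rotate(+1)): offset=0, physical=[A,m,c,B,E], logical=[A,m,c,B,E]
After op 10 (swap(4, 0)): offset=0, physical=[E,m,c,B,A], logical=[E,m,c,B,A]
After op 11 (swap(3, 2)): offset=0, physical=[E,m,B,c,A], logical=[E,m,B,c,A]
After op 12 (replace(1, 'n')): offset=0, physical=[E,n,B,c,A], logical=[E,n,B,c,A]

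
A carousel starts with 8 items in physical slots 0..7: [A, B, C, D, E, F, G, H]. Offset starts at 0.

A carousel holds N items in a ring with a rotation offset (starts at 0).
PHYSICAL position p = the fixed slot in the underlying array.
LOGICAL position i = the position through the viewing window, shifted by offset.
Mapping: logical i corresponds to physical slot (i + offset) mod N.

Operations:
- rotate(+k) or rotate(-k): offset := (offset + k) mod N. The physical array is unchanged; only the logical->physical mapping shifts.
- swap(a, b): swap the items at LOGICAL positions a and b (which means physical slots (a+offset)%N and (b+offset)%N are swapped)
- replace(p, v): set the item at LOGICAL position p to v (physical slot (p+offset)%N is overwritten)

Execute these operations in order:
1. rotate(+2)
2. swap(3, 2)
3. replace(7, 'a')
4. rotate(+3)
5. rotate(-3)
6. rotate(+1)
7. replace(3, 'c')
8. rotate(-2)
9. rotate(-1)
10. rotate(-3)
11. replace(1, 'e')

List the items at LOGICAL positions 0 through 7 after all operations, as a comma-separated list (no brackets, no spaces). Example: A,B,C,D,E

After op 1 (rotate(+2)): offset=2, physical=[A,B,C,D,E,F,G,H], logical=[C,D,E,F,G,H,A,B]
After op 2 (swap(3, 2)): offset=2, physical=[A,B,C,D,F,E,G,H], logical=[C,D,F,E,G,H,A,B]
After op 3 (replace(7, 'a')): offset=2, physical=[A,a,C,D,F,E,G,H], logical=[C,D,F,E,G,H,A,a]
After op 4 (rotate(+3)): offset=5, physical=[A,a,C,D,F,E,G,H], logical=[E,G,H,A,a,C,D,F]
After op 5 (rotate(-3)): offset=2, physical=[A,a,C,D,F,E,G,H], logical=[C,D,F,E,G,H,A,a]
After op 6 (rotate(+1)): offset=3, physical=[A,a,C,D,F,E,G,H], logical=[D,F,E,G,H,A,a,C]
After op 7 (replace(3, 'c')): offset=3, physical=[A,a,C,D,F,E,c,H], logical=[D,F,E,c,H,A,a,C]
After op 8 (rotate(-2)): offset=1, physical=[A,a,C,D,F,E,c,H], logical=[a,C,D,F,E,c,H,A]
After op 9 (rotate(-1)): offset=0, physical=[A,a,C,D,F,E,c,H], logical=[A,a,C,D,F,E,c,H]
After op 10 (rotate(-3)): offset=5, physical=[A,a,C,D,F,E,c,H], logical=[E,c,H,A,a,C,D,F]
After op 11 (replace(1, 'e')): offset=5, physical=[A,a,C,D,F,E,e,H], logical=[E,e,H,A,a,C,D,F]

Answer: E,e,H,A,a,C,D,F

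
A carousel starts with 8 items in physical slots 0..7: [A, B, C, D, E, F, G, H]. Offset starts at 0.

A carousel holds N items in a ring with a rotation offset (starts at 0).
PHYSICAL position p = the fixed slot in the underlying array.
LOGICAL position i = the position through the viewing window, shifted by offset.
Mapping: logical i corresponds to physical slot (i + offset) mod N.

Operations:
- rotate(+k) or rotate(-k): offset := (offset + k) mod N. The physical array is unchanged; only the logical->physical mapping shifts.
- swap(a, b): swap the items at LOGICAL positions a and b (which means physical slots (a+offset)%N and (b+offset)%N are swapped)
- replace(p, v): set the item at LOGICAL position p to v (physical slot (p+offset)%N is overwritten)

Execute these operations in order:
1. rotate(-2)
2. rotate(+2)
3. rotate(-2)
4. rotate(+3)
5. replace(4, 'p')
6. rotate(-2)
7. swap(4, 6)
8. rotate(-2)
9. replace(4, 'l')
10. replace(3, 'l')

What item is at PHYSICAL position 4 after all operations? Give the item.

After op 1 (rotate(-2)): offset=6, physical=[A,B,C,D,E,F,G,H], logical=[G,H,A,B,C,D,E,F]
After op 2 (rotate(+2)): offset=0, physical=[A,B,C,D,E,F,G,H], logical=[A,B,C,D,E,F,G,H]
After op 3 (rotate(-2)): offset=6, physical=[A,B,C,D,E,F,G,H], logical=[G,H,A,B,C,D,E,F]
After op 4 (rotate(+3)): offset=1, physical=[A,B,C,D,E,F,G,H], logical=[B,C,D,E,F,G,H,A]
After op 5 (replace(4, 'p')): offset=1, physical=[A,B,C,D,E,p,G,H], logical=[B,C,D,E,p,G,H,A]
After op 6 (rotate(-2)): offset=7, physical=[A,B,C,D,E,p,G,H], logical=[H,A,B,C,D,E,p,G]
After op 7 (swap(4, 6)): offset=7, physical=[A,B,C,p,E,D,G,H], logical=[H,A,B,C,p,E,D,G]
After op 8 (rotate(-2)): offset=5, physical=[A,B,C,p,E,D,G,H], logical=[D,G,H,A,B,C,p,E]
After op 9 (replace(4, 'l')): offset=5, physical=[A,l,C,p,E,D,G,H], logical=[D,G,H,A,l,C,p,E]
After op 10 (replace(3, 'l')): offset=5, physical=[l,l,C,p,E,D,G,H], logical=[D,G,H,l,l,C,p,E]

Answer: E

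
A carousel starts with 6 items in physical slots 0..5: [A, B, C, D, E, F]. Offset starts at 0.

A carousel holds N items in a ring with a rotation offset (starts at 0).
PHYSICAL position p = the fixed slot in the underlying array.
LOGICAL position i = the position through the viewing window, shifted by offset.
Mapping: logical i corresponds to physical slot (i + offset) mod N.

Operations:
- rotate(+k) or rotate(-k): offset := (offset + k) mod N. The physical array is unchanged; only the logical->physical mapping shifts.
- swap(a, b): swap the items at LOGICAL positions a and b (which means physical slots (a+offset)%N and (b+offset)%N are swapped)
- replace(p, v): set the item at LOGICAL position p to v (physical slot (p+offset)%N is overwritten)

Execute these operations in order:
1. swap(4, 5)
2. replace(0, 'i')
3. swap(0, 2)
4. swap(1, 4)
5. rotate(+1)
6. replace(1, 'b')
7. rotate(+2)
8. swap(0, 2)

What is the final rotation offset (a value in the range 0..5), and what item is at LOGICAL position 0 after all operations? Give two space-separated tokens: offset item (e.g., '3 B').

After op 1 (swap(4, 5)): offset=0, physical=[A,B,C,D,F,E], logical=[A,B,C,D,F,E]
After op 2 (replace(0, 'i')): offset=0, physical=[i,B,C,D,F,E], logical=[i,B,C,D,F,E]
After op 3 (swap(0, 2)): offset=0, physical=[C,B,i,D,F,E], logical=[C,B,i,D,F,E]
After op 4 (swap(1, 4)): offset=0, physical=[C,F,i,D,B,E], logical=[C,F,i,D,B,E]
After op 5 (rotate(+1)): offset=1, physical=[C,F,i,D,B,E], logical=[F,i,D,B,E,C]
After op 6 (replace(1, 'b')): offset=1, physical=[C,F,b,D,B,E], logical=[F,b,D,B,E,C]
After op 7 (rotate(+2)): offset=3, physical=[C,F,b,D,B,E], logical=[D,B,E,C,F,b]
After op 8 (swap(0, 2)): offset=3, physical=[C,F,b,E,B,D], logical=[E,B,D,C,F,b]

Answer: 3 E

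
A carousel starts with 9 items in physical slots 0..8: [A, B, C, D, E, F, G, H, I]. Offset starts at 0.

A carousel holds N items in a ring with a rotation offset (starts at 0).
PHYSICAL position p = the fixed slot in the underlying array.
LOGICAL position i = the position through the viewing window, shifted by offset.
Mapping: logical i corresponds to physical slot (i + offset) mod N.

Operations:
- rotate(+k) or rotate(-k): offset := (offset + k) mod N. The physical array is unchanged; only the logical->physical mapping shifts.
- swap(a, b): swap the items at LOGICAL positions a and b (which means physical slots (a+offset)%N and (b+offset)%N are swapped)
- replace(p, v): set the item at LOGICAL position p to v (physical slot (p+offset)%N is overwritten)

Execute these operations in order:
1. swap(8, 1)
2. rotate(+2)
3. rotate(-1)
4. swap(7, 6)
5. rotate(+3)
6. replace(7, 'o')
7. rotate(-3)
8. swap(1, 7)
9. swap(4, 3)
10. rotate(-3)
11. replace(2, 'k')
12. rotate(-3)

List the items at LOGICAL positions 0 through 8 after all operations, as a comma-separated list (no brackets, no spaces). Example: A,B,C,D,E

Answer: F,E,G,B,o,k,I,H,D

Derivation:
After op 1 (swap(8, 1)): offset=0, physical=[A,I,C,D,E,F,G,H,B], logical=[A,I,C,D,E,F,G,H,B]
After op 2 (rotate(+2)): offset=2, physical=[A,I,C,D,E,F,G,H,B], logical=[C,D,E,F,G,H,B,A,I]
After op 3 (rotate(-1)): offset=1, physical=[A,I,C,D,E,F,G,H,B], logical=[I,C,D,E,F,G,H,B,A]
After op 4 (swap(7, 6)): offset=1, physical=[A,I,C,D,E,F,G,B,H], logical=[I,C,D,E,F,G,B,H,A]
After op 5 (rotate(+3)): offset=4, physical=[A,I,C,D,E,F,G,B,H], logical=[E,F,G,B,H,A,I,C,D]
After op 6 (replace(7, 'o')): offset=4, physical=[A,I,o,D,E,F,G,B,H], logical=[E,F,G,B,H,A,I,o,D]
After op 7 (rotate(-3)): offset=1, physical=[A,I,o,D,E,F,G,B,H], logical=[I,o,D,E,F,G,B,H,A]
After op 8 (swap(1, 7)): offset=1, physical=[A,I,H,D,E,F,G,B,o], logical=[I,H,D,E,F,G,B,o,A]
After op 9 (swap(4, 3)): offset=1, physical=[A,I,H,D,F,E,G,B,o], logical=[I,H,D,F,E,G,B,o,A]
After op 10 (rotate(-3)): offset=7, physical=[A,I,H,D,F,E,G,B,o], logical=[B,o,A,I,H,D,F,E,G]
After op 11 (replace(2, 'k')): offset=7, physical=[k,I,H,D,F,E,G,B,o], logical=[B,o,k,I,H,D,F,E,G]
After op 12 (rotate(-3)): offset=4, physical=[k,I,H,D,F,E,G,B,o], logical=[F,E,G,B,o,k,I,H,D]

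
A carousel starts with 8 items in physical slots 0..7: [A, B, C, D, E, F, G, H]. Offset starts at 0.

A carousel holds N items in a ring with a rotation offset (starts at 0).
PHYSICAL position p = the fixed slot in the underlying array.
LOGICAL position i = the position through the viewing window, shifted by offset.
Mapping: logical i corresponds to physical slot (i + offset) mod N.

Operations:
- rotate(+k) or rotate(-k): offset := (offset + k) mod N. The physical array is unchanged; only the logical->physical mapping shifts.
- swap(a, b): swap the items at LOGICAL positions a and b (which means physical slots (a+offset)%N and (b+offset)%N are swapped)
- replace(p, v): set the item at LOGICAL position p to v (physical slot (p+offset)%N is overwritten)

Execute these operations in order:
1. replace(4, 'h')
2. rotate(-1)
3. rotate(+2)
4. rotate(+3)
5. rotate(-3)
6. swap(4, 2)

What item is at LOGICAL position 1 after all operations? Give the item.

After op 1 (replace(4, 'h')): offset=0, physical=[A,B,C,D,h,F,G,H], logical=[A,B,C,D,h,F,G,H]
After op 2 (rotate(-1)): offset=7, physical=[A,B,C,D,h,F,G,H], logical=[H,A,B,C,D,h,F,G]
After op 3 (rotate(+2)): offset=1, physical=[A,B,C,D,h,F,G,H], logical=[B,C,D,h,F,G,H,A]
After op 4 (rotate(+3)): offset=4, physical=[A,B,C,D,h,F,G,H], logical=[h,F,G,H,A,B,C,D]
After op 5 (rotate(-3)): offset=1, physical=[A,B,C,D,h,F,G,H], logical=[B,C,D,h,F,G,H,A]
After op 6 (swap(4, 2)): offset=1, physical=[A,B,C,F,h,D,G,H], logical=[B,C,F,h,D,G,H,A]

Answer: C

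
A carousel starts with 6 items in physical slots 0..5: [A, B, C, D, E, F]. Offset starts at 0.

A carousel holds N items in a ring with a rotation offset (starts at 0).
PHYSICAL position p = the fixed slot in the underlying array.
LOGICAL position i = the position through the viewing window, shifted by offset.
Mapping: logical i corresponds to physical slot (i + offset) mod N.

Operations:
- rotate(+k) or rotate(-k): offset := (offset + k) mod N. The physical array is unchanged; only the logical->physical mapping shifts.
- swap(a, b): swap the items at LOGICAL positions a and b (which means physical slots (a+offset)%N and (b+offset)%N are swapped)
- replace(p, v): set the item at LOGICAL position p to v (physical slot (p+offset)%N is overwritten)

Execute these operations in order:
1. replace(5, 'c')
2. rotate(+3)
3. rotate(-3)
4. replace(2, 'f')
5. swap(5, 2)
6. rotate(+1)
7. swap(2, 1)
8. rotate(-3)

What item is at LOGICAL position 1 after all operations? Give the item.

Answer: f

Derivation:
After op 1 (replace(5, 'c')): offset=0, physical=[A,B,C,D,E,c], logical=[A,B,C,D,E,c]
After op 2 (rotate(+3)): offset=3, physical=[A,B,C,D,E,c], logical=[D,E,c,A,B,C]
After op 3 (rotate(-3)): offset=0, physical=[A,B,C,D,E,c], logical=[A,B,C,D,E,c]
After op 4 (replace(2, 'f')): offset=0, physical=[A,B,f,D,E,c], logical=[A,B,f,D,E,c]
After op 5 (swap(5, 2)): offset=0, physical=[A,B,c,D,E,f], logical=[A,B,c,D,E,f]
After op 6 (rotate(+1)): offset=1, physical=[A,B,c,D,E,f], logical=[B,c,D,E,f,A]
After op 7 (swap(2, 1)): offset=1, physical=[A,B,D,c,E,f], logical=[B,D,c,E,f,A]
After op 8 (rotate(-3)): offset=4, physical=[A,B,D,c,E,f], logical=[E,f,A,B,D,c]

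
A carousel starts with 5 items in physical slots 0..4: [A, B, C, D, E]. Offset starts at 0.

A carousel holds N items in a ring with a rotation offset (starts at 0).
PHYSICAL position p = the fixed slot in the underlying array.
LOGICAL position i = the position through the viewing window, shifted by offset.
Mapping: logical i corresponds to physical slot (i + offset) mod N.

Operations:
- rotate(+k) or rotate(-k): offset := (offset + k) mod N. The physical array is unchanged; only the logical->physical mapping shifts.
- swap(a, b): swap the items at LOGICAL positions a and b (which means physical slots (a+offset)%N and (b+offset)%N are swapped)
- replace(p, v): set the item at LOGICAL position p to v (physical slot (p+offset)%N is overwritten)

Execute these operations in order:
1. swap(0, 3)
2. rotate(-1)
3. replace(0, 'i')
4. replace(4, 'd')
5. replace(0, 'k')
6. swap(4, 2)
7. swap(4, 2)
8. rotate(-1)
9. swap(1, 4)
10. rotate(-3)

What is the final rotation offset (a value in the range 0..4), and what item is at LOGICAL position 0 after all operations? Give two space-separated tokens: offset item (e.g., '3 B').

After op 1 (swap(0, 3)): offset=0, physical=[D,B,C,A,E], logical=[D,B,C,A,E]
After op 2 (rotate(-1)): offset=4, physical=[D,B,C,A,E], logical=[E,D,B,C,A]
After op 3 (replace(0, 'i')): offset=4, physical=[D,B,C,A,i], logical=[i,D,B,C,A]
After op 4 (replace(4, 'd')): offset=4, physical=[D,B,C,d,i], logical=[i,D,B,C,d]
After op 5 (replace(0, 'k')): offset=4, physical=[D,B,C,d,k], logical=[k,D,B,C,d]
After op 6 (swap(4, 2)): offset=4, physical=[D,d,C,B,k], logical=[k,D,d,C,B]
After op 7 (swap(4, 2)): offset=4, physical=[D,B,C,d,k], logical=[k,D,B,C,d]
After op 8 (rotate(-1)): offset=3, physical=[D,B,C,d,k], logical=[d,k,D,B,C]
After op 9 (swap(1, 4)): offset=3, physical=[D,B,k,d,C], logical=[d,C,D,B,k]
After op 10 (rotate(-3)): offset=0, physical=[D,B,k,d,C], logical=[D,B,k,d,C]

Answer: 0 D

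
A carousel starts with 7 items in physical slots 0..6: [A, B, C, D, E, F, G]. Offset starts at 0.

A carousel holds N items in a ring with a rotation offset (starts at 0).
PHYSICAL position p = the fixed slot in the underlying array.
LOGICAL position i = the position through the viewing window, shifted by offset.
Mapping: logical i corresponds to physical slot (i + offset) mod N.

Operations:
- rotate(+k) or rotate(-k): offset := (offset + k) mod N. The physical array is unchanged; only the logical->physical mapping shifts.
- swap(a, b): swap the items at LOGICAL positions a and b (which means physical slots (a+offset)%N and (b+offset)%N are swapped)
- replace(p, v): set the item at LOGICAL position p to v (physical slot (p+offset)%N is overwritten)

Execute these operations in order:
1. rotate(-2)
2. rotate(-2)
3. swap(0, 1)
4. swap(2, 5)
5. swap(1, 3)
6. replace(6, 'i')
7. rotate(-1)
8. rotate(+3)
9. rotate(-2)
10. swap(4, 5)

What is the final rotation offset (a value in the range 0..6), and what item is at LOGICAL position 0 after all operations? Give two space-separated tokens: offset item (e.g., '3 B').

Answer: 3 E

Derivation:
After op 1 (rotate(-2)): offset=5, physical=[A,B,C,D,E,F,G], logical=[F,G,A,B,C,D,E]
After op 2 (rotate(-2)): offset=3, physical=[A,B,C,D,E,F,G], logical=[D,E,F,G,A,B,C]
After op 3 (swap(0, 1)): offset=3, physical=[A,B,C,E,D,F,G], logical=[E,D,F,G,A,B,C]
After op 4 (swap(2, 5)): offset=3, physical=[A,F,C,E,D,B,G], logical=[E,D,B,G,A,F,C]
After op 5 (swap(1, 3)): offset=3, physical=[A,F,C,E,G,B,D], logical=[E,G,B,D,A,F,C]
After op 6 (replace(6, 'i')): offset=3, physical=[A,F,i,E,G,B,D], logical=[E,G,B,D,A,F,i]
After op 7 (rotate(-1)): offset=2, physical=[A,F,i,E,G,B,D], logical=[i,E,G,B,D,A,F]
After op 8 (rotate(+3)): offset=5, physical=[A,F,i,E,G,B,D], logical=[B,D,A,F,i,E,G]
After op 9 (rotate(-2)): offset=3, physical=[A,F,i,E,G,B,D], logical=[E,G,B,D,A,F,i]
After op 10 (swap(4, 5)): offset=3, physical=[F,A,i,E,G,B,D], logical=[E,G,B,D,F,A,i]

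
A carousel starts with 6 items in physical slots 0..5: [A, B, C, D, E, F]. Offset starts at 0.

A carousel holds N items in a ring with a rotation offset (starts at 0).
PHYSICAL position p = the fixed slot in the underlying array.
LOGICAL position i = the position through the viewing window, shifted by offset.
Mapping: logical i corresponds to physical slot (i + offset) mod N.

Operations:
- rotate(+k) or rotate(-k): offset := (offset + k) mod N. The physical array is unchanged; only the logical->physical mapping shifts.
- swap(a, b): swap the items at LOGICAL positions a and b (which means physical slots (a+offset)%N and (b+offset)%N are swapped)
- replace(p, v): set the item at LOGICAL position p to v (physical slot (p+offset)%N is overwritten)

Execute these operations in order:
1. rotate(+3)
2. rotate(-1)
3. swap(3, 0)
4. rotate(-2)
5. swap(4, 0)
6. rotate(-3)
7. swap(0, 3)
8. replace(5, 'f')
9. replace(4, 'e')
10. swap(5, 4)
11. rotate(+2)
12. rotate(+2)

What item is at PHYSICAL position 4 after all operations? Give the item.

After op 1 (rotate(+3)): offset=3, physical=[A,B,C,D,E,F], logical=[D,E,F,A,B,C]
After op 2 (rotate(-1)): offset=2, physical=[A,B,C,D,E,F], logical=[C,D,E,F,A,B]
After op 3 (swap(3, 0)): offset=2, physical=[A,B,F,D,E,C], logical=[F,D,E,C,A,B]
After op 4 (rotate(-2)): offset=0, physical=[A,B,F,D,E,C], logical=[A,B,F,D,E,C]
After op 5 (swap(4, 0)): offset=0, physical=[E,B,F,D,A,C], logical=[E,B,F,D,A,C]
After op 6 (rotate(-3)): offset=3, physical=[E,B,F,D,A,C], logical=[D,A,C,E,B,F]
After op 7 (swap(0, 3)): offset=3, physical=[D,B,F,E,A,C], logical=[E,A,C,D,B,F]
After op 8 (replace(5, 'f')): offset=3, physical=[D,B,f,E,A,C], logical=[E,A,C,D,B,f]
After op 9 (replace(4, 'e')): offset=3, physical=[D,e,f,E,A,C], logical=[E,A,C,D,e,f]
After op 10 (swap(5, 4)): offset=3, physical=[D,f,e,E,A,C], logical=[E,A,C,D,f,e]
After op 11 (rotate(+2)): offset=5, physical=[D,f,e,E,A,C], logical=[C,D,f,e,E,A]
After op 12 (rotate(+2)): offset=1, physical=[D,f,e,E,A,C], logical=[f,e,E,A,C,D]

Answer: A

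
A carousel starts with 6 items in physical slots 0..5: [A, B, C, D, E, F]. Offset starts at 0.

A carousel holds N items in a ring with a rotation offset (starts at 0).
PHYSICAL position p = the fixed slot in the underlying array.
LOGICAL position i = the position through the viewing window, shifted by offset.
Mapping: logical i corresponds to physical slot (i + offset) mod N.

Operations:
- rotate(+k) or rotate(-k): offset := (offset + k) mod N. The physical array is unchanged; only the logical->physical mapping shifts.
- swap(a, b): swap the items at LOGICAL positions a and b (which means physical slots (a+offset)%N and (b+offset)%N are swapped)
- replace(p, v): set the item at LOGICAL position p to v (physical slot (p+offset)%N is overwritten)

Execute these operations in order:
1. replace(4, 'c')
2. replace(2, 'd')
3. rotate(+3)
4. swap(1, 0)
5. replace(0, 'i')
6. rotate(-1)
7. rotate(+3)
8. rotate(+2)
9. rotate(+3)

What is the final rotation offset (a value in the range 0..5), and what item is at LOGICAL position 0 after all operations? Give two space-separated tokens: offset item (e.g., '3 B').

After op 1 (replace(4, 'c')): offset=0, physical=[A,B,C,D,c,F], logical=[A,B,C,D,c,F]
After op 2 (replace(2, 'd')): offset=0, physical=[A,B,d,D,c,F], logical=[A,B,d,D,c,F]
After op 3 (rotate(+3)): offset=3, physical=[A,B,d,D,c,F], logical=[D,c,F,A,B,d]
After op 4 (swap(1, 0)): offset=3, physical=[A,B,d,c,D,F], logical=[c,D,F,A,B,d]
After op 5 (replace(0, 'i')): offset=3, physical=[A,B,d,i,D,F], logical=[i,D,F,A,B,d]
After op 6 (rotate(-1)): offset=2, physical=[A,B,d,i,D,F], logical=[d,i,D,F,A,B]
After op 7 (rotate(+3)): offset=5, physical=[A,B,d,i,D,F], logical=[F,A,B,d,i,D]
After op 8 (rotate(+2)): offset=1, physical=[A,B,d,i,D,F], logical=[B,d,i,D,F,A]
After op 9 (rotate(+3)): offset=4, physical=[A,B,d,i,D,F], logical=[D,F,A,B,d,i]

Answer: 4 D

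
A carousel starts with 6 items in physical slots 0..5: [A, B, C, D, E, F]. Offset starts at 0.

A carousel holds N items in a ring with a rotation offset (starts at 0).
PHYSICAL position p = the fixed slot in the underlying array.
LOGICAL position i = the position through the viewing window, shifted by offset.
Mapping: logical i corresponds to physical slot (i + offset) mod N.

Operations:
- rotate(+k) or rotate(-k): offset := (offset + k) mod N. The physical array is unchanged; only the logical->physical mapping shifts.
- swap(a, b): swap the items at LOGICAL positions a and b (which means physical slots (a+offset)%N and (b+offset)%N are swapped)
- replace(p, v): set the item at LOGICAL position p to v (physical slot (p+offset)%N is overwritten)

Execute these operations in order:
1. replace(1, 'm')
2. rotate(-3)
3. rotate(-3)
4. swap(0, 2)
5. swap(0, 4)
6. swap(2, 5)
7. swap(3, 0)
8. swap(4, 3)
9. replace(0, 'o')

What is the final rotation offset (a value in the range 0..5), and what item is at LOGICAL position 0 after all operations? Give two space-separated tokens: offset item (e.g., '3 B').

After op 1 (replace(1, 'm')): offset=0, physical=[A,m,C,D,E,F], logical=[A,m,C,D,E,F]
After op 2 (rotate(-3)): offset=3, physical=[A,m,C,D,E,F], logical=[D,E,F,A,m,C]
After op 3 (rotate(-3)): offset=0, physical=[A,m,C,D,E,F], logical=[A,m,C,D,E,F]
After op 4 (swap(0, 2)): offset=0, physical=[C,m,A,D,E,F], logical=[C,m,A,D,E,F]
After op 5 (swap(0, 4)): offset=0, physical=[E,m,A,D,C,F], logical=[E,m,A,D,C,F]
After op 6 (swap(2, 5)): offset=0, physical=[E,m,F,D,C,A], logical=[E,m,F,D,C,A]
After op 7 (swap(3, 0)): offset=0, physical=[D,m,F,E,C,A], logical=[D,m,F,E,C,A]
After op 8 (swap(4, 3)): offset=0, physical=[D,m,F,C,E,A], logical=[D,m,F,C,E,A]
After op 9 (replace(0, 'o')): offset=0, physical=[o,m,F,C,E,A], logical=[o,m,F,C,E,A]

Answer: 0 o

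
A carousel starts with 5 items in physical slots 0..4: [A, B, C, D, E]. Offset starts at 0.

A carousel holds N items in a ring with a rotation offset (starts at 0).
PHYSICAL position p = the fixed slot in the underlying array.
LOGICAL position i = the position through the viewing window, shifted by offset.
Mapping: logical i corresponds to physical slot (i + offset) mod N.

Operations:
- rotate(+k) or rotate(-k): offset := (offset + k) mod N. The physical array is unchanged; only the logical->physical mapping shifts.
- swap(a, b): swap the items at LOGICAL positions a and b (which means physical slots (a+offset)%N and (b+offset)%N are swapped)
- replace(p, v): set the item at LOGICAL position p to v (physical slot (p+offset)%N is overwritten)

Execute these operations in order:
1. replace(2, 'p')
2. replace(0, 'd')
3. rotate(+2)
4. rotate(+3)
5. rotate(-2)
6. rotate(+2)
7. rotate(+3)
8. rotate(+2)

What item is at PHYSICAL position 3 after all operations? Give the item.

Answer: D

Derivation:
After op 1 (replace(2, 'p')): offset=0, physical=[A,B,p,D,E], logical=[A,B,p,D,E]
After op 2 (replace(0, 'd')): offset=0, physical=[d,B,p,D,E], logical=[d,B,p,D,E]
After op 3 (rotate(+2)): offset=2, physical=[d,B,p,D,E], logical=[p,D,E,d,B]
After op 4 (rotate(+3)): offset=0, physical=[d,B,p,D,E], logical=[d,B,p,D,E]
After op 5 (rotate(-2)): offset=3, physical=[d,B,p,D,E], logical=[D,E,d,B,p]
After op 6 (rotate(+2)): offset=0, physical=[d,B,p,D,E], logical=[d,B,p,D,E]
After op 7 (rotate(+3)): offset=3, physical=[d,B,p,D,E], logical=[D,E,d,B,p]
After op 8 (rotate(+2)): offset=0, physical=[d,B,p,D,E], logical=[d,B,p,D,E]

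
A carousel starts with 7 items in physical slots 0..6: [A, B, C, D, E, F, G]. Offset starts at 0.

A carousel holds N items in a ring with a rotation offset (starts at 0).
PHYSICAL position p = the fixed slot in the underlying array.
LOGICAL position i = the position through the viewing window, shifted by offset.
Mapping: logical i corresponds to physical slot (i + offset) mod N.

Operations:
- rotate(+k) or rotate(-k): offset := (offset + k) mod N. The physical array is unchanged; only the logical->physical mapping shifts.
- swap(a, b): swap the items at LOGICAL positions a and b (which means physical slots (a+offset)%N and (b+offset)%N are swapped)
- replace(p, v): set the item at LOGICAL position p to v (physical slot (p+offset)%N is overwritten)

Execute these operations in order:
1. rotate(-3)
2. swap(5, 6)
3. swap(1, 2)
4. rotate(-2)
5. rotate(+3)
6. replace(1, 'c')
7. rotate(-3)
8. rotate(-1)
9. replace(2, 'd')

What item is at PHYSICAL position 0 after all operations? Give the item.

After op 1 (rotate(-3)): offset=4, physical=[A,B,C,D,E,F,G], logical=[E,F,G,A,B,C,D]
After op 2 (swap(5, 6)): offset=4, physical=[A,B,D,C,E,F,G], logical=[E,F,G,A,B,D,C]
After op 3 (swap(1, 2)): offset=4, physical=[A,B,D,C,E,G,F], logical=[E,G,F,A,B,D,C]
After op 4 (rotate(-2)): offset=2, physical=[A,B,D,C,E,G,F], logical=[D,C,E,G,F,A,B]
After op 5 (rotate(+3)): offset=5, physical=[A,B,D,C,E,G,F], logical=[G,F,A,B,D,C,E]
After op 6 (replace(1, 'c')): offset=5, physical=[A,B,D,C,E,G,c], logical=[G,c,A,B,D,C,E]
After op 7 (rotate(-3)): offset=2, physical=[A,B,D,C,E,G,c], logical=[D,C,E,G,c,A,B]
After op 8 (rotate(-1)): offset=1, physical=[A,B,D,C,E,G,c], logical=[B,D,C,E,G,c,A]
After op 9 (replace(2, 'd')): offset=1, physical=[A,B,D,d,E,G,c], logical=[B,D,d,E,G,c,A]

Answer: A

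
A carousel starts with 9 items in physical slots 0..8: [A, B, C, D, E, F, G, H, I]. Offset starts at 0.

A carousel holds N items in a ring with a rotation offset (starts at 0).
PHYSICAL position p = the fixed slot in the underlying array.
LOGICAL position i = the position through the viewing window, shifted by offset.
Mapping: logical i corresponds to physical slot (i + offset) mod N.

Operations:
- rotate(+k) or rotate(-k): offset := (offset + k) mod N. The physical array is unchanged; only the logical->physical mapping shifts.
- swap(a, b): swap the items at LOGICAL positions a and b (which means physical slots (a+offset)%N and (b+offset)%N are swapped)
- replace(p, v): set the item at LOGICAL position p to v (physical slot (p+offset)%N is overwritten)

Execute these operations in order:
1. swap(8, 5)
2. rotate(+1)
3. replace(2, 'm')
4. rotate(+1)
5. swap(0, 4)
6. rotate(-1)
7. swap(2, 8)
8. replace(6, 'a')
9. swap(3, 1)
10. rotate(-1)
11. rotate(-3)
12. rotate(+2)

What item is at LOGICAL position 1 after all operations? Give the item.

After op 1 (swap(8, 5)): offset=0, physical=[A,B,C,D,E,I,G,H,F], logical=[A,B,C,D,E,I,G,H,F]
After op 2 (rotate(+1)): offset=1, physical=[A,B,C,D,E,I,G,H,F], logical=[B,C,D,E,I,G,H,F,A]
After op 3 (replace(2, 'm')): offset=1, physical=[A,B,C,m,E,I,G,H,F], logical=[B,C,m,E,I,G,H,F,A]
After op 4 (rotate(+1)): offset=2, physical=[A,B,C,m,E,I,G,H,F], logical=[C,m,E,I,G,H,F,A,B]
After op 5 (swap(0, 4)): offset=2, physical=[A,B,G,m,E,I,C,H,F], logical=[G,m,E,I,C,H,F,A,B]
After op 6 (rotate(-1)): offset=1, physical=[A,B,G,m,E,I,C,H,F], logical=[B,G,m,E,I,C,H,F,A]
After op 7 (swap(2, 8)): offset=1, physical=[m,B,G,A,E,I,C,H,F], logical=[B,G,A,E,I,C,H,F,m]
After op 8 (replace(6, 'a')): offset=1, physical=[m,B,G,A,E,I,C,a,F], logical=[B,G,A,E,I,C,a,F,m]
After op 9 (swap(3, 1)): offset=1, physical=[m,B,E,A,G,I,C,a,F], logical=[B,E,A,G,I,C,a,F,m]
After op 10 (rotate(-1)): offset=0, physical=[m,B,E,A,G,I,C,a,F], logical=[m,B,E,A,G,I,C,a,F]
After op 11 (rotate(-3)): offset=6, physical=[m,B,E,A,G,I,C,a,F], logical=[C,a,F,m,B,E,A,G,I]
After op 12 (rotate(+2)): offset=8, physical=[m,B,E,A,G,I,C,a,F], logical=[F,m,B,E,A,G,I,C,a]

Answer: m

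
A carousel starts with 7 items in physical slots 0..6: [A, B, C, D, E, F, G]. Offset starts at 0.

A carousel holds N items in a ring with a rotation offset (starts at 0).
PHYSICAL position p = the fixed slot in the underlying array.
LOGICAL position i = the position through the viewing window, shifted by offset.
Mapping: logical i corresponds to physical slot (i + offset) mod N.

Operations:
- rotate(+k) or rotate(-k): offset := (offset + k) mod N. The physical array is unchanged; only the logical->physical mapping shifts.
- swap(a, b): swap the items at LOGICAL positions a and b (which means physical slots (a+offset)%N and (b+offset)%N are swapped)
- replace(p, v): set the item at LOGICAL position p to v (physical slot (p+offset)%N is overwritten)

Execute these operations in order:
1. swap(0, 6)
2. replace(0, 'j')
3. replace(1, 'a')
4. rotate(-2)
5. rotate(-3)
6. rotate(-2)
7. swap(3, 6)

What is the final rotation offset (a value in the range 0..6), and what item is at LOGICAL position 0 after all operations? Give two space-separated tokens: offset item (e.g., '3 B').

After op 1 (swap(0, 6)): offset=0, physical=[G,B,C,D,E,F,A], logical=[G,B,C,D,E,F,A]
After op 2 (replace(0, 'j')): offset=0, physical=[j,B,C,D,E,F,A], logical=[j,B,C,D,E,F,A]
After op 3 (replace(1, 'a')): offset=0, physical=[j,a,C,D,E,F,A], logical=[j,a,C,D,E,F,A]
After op 4 (rotate(-2)): offset=5, physical=[j,a,C,D,E,F,A], logical=[F,A,j,a,C,D,E]
After op 5 (rotate(-3)): offset=2, physical=[j,a,C,D,E,F,A], logical=[C,D,E,F,A,j,a]
After op 6 (rotate(-2)): offset=0, physical=[j,a,C,D,E,F,A], logical=[j,a,C,D,E,F,A]
After op 7 (swap(3, 6)): offset=0, physical=[j,a,C,A,E,F,D], logical=[j,a,C,A,E,F,D]

Answer: 0 j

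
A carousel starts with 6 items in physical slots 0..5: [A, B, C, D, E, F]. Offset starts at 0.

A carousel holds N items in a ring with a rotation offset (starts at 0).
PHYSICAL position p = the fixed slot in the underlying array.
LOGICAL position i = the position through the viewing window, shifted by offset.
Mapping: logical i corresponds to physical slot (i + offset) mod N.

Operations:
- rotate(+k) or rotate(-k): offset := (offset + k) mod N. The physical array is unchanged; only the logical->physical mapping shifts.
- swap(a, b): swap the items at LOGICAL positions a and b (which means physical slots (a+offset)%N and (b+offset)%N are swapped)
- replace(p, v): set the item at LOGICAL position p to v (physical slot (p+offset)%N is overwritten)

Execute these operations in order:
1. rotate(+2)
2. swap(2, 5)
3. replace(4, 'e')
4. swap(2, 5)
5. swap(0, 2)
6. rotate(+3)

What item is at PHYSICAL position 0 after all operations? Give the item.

After op 1 (rotate(+2)): offset=2, physical=[A,B,C,D,E,F], logical=[C,D,E,F,A,B]
After op 2 (swap(2, 5)): offset=2, physical=[A,E,C,D,B,F], logical=[C,D,B,F,A,E]
After op 3 (replace(4, 'e')): offset=2, physical=[e,E,C,D,B,F], logical=[C,D,B,F,e,E]
After op 4 (swap(2, 5)): offset=2, physical=[e,B,C,D,E,F], logical=[C,D,E,F,e,B]
After op 5 (swap(0, 2)): offset=2, physical=[e,B,E,D,C,F], logical=[E,D,C,F,e,B]
After op 6 (rotate(+3)): offset=5, physical=[e,B,E,D,C,F], logical=[F,e,B,E,D,C]

Answer: e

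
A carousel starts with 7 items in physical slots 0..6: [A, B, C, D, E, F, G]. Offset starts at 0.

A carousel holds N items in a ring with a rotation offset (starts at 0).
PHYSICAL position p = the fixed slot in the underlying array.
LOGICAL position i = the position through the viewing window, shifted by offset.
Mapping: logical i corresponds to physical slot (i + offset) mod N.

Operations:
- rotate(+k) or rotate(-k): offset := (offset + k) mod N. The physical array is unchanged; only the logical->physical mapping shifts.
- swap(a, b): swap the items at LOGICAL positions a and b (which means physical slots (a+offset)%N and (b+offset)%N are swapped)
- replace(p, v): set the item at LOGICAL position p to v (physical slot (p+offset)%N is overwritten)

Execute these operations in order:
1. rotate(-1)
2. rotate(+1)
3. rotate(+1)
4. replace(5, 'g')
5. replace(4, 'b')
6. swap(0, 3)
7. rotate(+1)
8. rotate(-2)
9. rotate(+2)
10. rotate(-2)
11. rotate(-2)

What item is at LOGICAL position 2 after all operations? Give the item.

Answer: A

Derivation:
After op 1 (rotate(-1)): offset=6, physical=[A,B,C,D,E,F,G], logical=[G,A,B,C,D,E,F]
After op 2 (rotate(+1)): offset=0, physical=[A,B,C,D,E,F,G], logical=[A,B,C,D,E,F,G]
After op 3 (rotate(+1)): offset=1, physical=[A,B,C,D,E,F,G], logical=[B,C,D,E,F,G,A]
After op 4 (replace(5, 'g')): offset=1, physical=[A,B,C,D,E,F,g], logical=[B,C,D,E,F,g,A]
After op 5 (replace(4, 'b')): offset=1, physical=[A,B,C,D,E,b,g], logical=[B,C,D,E,b,g,A]
After op 6 (swap(0, 3)): offset=1, physical=[A,E,C,D,B,b,g], logical=[E,C,D,B,b,g,A]
After op 7 (rotate(+1)): offset=2, physical=[A,E,C,D,B,b,g], logical=[C,D,B,b,g,A,E]
After op 8 (rotate(-2)): offset=0, physical=[A,E,C,D,B,b,g], logical=[A,E,C,D,B,b,g]
After op 9 (rotate(+2)): offset=2, physical=[A,E,C,D,B,b,g], logical=[C,D,B,b,g,A,E]
After op 10 (rotate(-2)): offset=0, physical=[A,E,C,D,B,b,g], logical=[A,E,C,D,B,b,g]
After op 11 (rotate(-2)): offset=5, physical=[A,E,C,D,B,b,g], logical=[b,g,A,E,C,D,B]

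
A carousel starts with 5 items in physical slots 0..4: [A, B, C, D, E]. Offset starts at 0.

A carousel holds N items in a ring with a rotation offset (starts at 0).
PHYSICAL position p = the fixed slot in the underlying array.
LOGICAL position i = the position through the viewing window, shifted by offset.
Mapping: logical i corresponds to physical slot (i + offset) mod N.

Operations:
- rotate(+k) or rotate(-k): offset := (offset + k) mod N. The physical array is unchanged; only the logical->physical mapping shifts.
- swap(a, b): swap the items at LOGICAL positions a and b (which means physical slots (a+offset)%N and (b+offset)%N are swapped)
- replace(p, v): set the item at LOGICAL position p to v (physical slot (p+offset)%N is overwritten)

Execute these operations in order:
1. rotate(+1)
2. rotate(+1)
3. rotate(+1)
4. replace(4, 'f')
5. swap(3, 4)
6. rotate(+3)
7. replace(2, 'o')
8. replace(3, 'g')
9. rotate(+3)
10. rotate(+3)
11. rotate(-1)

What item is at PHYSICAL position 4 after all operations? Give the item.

Answer: g

Derivation:
After op 1 (rotate(+1)): offset=1, physical=[A,B,C,D,E], logical=[B,C,D,E,A]
After op 2 (rotate(+1)): offset=2, physical=[A,B,C,D,E], logical=[C,D,E,A,B]
After op 3 (rotate(+1)): offset=3, physical=[A,B,C,D,E], logical=[D,E,A,B,C]
After op 4 (replace(4, 'f')): offset=3, physical=[A,B,f,D,E], logical=[D,E,A,B,f]
After op 5 (swap(3, 4)): offset=3, physical=[A,f,B,D,E], logical=[D,E,A,f,B]
After op 6 (rotate(+3)): offset=1, physical=[A,f,B,D,E], logical=[f,B,D,E,A]
After op 7 (replace(2, 'o')): offset=1, physical=[A,f,B,o,E], logical=[f,B,o,E,A]
After op 8 (replace(3, 'g')): offset=1, physical=[A,f,B,o,g], logical=[f,B,o,g,A]
After op 9 (rotate(+3)): offset=4, physical=[A,f,B,o,g], logical=[g,A,f,B,o]
After op 10 (rotate(+3)): offset=2, physical=[A,f,B,o,g], logical=[B,o,g,A,f]
After op 11 (rotate(-1)): offset=1, physical=[A,f,B,o,g], logical=[f,B,o,g,A]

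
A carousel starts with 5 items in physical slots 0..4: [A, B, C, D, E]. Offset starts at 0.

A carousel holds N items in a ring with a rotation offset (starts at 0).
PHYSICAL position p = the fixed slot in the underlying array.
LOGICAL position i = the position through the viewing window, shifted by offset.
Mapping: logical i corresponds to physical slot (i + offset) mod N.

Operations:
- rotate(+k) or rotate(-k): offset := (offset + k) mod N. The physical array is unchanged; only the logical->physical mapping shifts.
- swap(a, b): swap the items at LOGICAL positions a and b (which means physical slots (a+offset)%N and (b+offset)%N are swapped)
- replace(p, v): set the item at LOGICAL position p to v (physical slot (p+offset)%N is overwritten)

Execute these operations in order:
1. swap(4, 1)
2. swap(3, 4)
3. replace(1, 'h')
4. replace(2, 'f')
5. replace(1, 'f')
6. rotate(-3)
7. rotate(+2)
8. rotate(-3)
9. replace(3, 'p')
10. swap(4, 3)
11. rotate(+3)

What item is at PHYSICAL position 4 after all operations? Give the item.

Answer: A

Derivation:
After op 1 (swap(4, 1)): offset=0, physical=[A,E,C,D,B], logical=[A,E,C,D,B]
After op 2 (swap(3, 4)): offset=0, physical=[A,E,C,B,D], logical=[A,E,C,B,D]
After op 3 (replace(1, 'h')): offset=0, physical=[A,h,C,B,D], logical=[A,h,C,B,D]
After op 4 (replace(2, 'f')): offset=0, physical=[A,h,f,B,D], logical=[A,h,f,B,D]
After op 5 (replace(1, 'f')): offset=0, physical=[A,f,f,B,D], logical=[A,f,f,B,D]
After op 6 (rotate(-3)): offset=2, physical=[A,f,f,B,D], logical=[f,B,D,A,f]
After op 7 (rotate(+2)): offset=4, physical=[A,f,f,B,D], logical=[D,A,f,f,B]
After op 8 (rotate(-3)): offset=1, physical=[A,f,f,B,D], logical=[f,f,B,D,A]
After op 9 (replace(3, 'p')): offset=1, physical=[A,f,f,B,p], logical=[f,f,B,p,A]
After op 10 (swap(4, 3)): offset=1, physical=[p,f,f,B,A], logical=[f,f,B,A,p]
After op 11 (rotate(+3)): offset=4, physical=[p,f,f,B,A], logical=[A,p,f,f,B]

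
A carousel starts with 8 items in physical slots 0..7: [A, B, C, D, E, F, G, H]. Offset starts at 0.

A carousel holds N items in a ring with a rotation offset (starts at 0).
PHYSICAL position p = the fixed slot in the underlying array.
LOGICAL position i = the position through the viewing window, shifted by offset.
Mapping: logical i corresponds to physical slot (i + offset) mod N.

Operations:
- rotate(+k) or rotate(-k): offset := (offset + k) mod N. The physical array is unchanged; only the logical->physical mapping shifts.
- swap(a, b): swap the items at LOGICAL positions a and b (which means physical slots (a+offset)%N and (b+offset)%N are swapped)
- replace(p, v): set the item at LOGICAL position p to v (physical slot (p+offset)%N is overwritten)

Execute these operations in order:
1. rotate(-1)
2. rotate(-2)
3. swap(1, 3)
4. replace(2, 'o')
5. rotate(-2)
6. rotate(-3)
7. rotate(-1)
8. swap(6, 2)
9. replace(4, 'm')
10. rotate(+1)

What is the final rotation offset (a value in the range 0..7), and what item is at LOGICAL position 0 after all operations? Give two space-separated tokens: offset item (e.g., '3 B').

Answer: 0 G

Derivation:
After op 1 (rotate(-1)): offset=7, physical=[A,B,C,D,E,F,G,H], logical=[H,A,B,C,D,E,F,G]
After op 2 (rotate(-2)): offset=5, physical=[A,B,C,D,E,F,G,H], logical=[F,G,H,A,B,C,D,E]
After op 3 (swap(1, 3)): offset=5, physical=[G,B,C,D,E,F,A,H], logical=[F,A,H,G,B,C,D,E]
After op 4 (replace(2, 'o')): offset=5, physical=[G,B,C,D,E,F,A,o], logical=[F,A,o,G,B,C,D,E]
After op 5 (rotate(-2)): offset=3, physical=[G,B,C,D,E,F,A,o], logical=[D,E,F,A,o,G,B,C]
After op 6 (rotate(-3)): offset=0, physical=[G,B,C,D,E,F,A,o], logical=[G,B,C,D,E,F,A,o]
After op 7 (rotate(-1)): offset=7, physical=[G,B,C,D,E,F,A,o], logical=[o,G,B,C,D,E,F,A]
After op 8 (swap(6, 2)): offset=7, physical=[G,F,C,D,E,B,A,o], logical=[o,G,F,C,D,E,B,A]
After op 9 (replace(4, 'm')): offset=7, physical=[G,F,C,m,E,B,A,o], logical=[o,G,F,C,m,E,B,A]
After op 10 (rotate(+1)): offset=0, physical=[G,F,C,m,E,B,A,o], logical=[G,F,C,m,E,B,A,o]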